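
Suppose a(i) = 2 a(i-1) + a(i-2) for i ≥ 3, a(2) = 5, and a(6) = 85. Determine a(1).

-5

Let a(1) = x.
a(3) = 10 + x
a(4) = 25 + 2x
a(5) = 60 + 5x
a(6) = 145 + 12x
So 145 + 12x = 85, giving x = -5.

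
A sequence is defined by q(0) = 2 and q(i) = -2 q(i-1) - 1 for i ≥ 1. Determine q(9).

q(1) = -2*2 - 1 = -5
q(2) = -2*(-5) - 1 = 9
q(3) = -2*9 - 1 = -19
q(4) = -2*(-19) - 1 = 37
q(5) = -2*37 - 1 = -75
q(6) = -2*(-75) - 1 = 149
q(7) = -2*149 - 1 = -299
q(8) = -2*(-299) - 1 = 597
q(9) = -2*597 - 1 = -1195

-1195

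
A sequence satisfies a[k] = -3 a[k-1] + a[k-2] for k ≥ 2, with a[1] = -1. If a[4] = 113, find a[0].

Let a[0] = y.
a[2] = 3 + y
a[3] = -10 - 3y
a[4] = 33 + 10y
So 33 + 10y = 113, giving y = 8.

8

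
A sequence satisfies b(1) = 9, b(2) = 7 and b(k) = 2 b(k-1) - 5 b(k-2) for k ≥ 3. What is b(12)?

60863

b(3) = 2*7 - 5*9 = -31
b(4) = 2*(-31) - 5*7 = -97
b(5) = 2*(-97) - 5*(-31) = -39
b(6) = 2*(-39) - 5*(-97) = 407
b(7) = 2*407 - 5*(-39) = 1009
b(8) = 2*1009 - 5*407 = -17
b(9) = 2*(-17) - 5*1009 = -5079
b(10) = 2*(-5079) - 5*(-17) = -10073
b(11) = 2*(-10073) - 5*(-5079) = 5249
b(12) = 2*5249 - 5*(-10073) = 60863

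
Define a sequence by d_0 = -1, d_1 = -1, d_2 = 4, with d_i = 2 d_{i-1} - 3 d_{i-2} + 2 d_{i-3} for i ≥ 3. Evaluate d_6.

-16

d_3 = 2(4) - 3(-1) + 2(-1) = 9
d_4 = 2(9) - 3(4) + 2(-1) = 4
d_5 = 2(4) - 3(9) + 2(4) = -11
d_6 = 2(-11) - 3(4) + 2(9) = -16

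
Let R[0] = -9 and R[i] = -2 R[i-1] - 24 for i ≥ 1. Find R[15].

32760

The fixed point is -24/(1 + 2) = -8, so R[i] + 8 = -2(R[i-1] + 8).
Hence R[i] = -1·(-2)^i - 8.
R[15] = -1·(-2)^{15} - 8 = -1·-32768 - 8 = 32760.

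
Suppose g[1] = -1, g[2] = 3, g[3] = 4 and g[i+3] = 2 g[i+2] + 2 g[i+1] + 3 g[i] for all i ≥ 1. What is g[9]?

g[4] = 2*4 + 2*3 + 3*(-1) = 11
g[5] = 2*11 + 2*4 + 3*3 = 39
g[6] = 2*39 + 2*11 + 3*4 = 112
g[7] = 2*112 + 2*39 + 3*11 = 335
g[8] = 2*335 + 2*112 + 3*39 = 1011
g[9] = 2*1011 + 2*335 + 3*112 = 3028

3028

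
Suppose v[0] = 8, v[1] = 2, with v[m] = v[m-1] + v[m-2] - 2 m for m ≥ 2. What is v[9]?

-138

v[2] = 2 + 8 - 4 = 6
v[3] = 6 + 2 - 6 = 2
v[4] = 2 + 6 - 8 = 0
v[5] = 0 + 2 - 10 = -8
v[6] = (-8) + 0 - 12 = -20
v[7] = (-20) + (-8) - 14 = -42
v[8] = (-42) + (-20) - 16 = -78
v[9] = (-78) + (-42) - 18 = -138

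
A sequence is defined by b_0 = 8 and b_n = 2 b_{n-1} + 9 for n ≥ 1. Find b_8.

b_1 = 2·8 + 9 = 25
b_2 = 2·25 + 9 = 59
b_3 = 2·59 + 9 = 127
b_4 = 2·127 + 9 = 263
b_5 = 2·263 + 9 = 535
b_6 = 2·535 + 9 = 1079
b_7 = 2·1079 + 9 = 2167
b_8 = 2·2167 + 9 = 4343

4343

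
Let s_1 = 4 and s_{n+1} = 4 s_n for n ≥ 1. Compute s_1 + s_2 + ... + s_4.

s_2 = 4*4 = 16
s_3 = 4*16 = 64
s_4 = 4*64 = 256
Sum = 4 + 16 + 64 + 256 = 340

340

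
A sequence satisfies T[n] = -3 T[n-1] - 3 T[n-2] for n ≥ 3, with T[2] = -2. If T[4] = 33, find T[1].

Let T[1] = z.
T[3] = 6 - 3z
T[4] = -12 + 9z
So -12 + 9z = 33, giving z = 5.

5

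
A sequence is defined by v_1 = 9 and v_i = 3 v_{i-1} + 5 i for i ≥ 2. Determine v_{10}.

v_2 = 3(9) + 10 = 37
v_3 = 3(37) + 15 = 126
v_4 = 3(126) + 20 = 398
v_5 = 3(398) + 25 = 1219
v_6 = 3(1219) + 30 = 3687
v_7 = 3(3687) + 35 = 11096
v_8 = 3(11096) + 40 = 33328
v_9 = 3(33328) + 45 = 100029
v_{10} = 3(100029) + 50 = 300137

300137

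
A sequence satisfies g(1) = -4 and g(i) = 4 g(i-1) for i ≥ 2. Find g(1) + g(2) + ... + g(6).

-5460

g(2) = 4·(-4) = -16
g(3) = 4·(-16) = -64
g(4) = 4·(-64) = -256
g(5) = 4·(-256) = -1024
g(6) = 4·(-1024) = -4096
Sum = (-4) + (-16) + (-64) + (-256) + (-1024) + (-4096) = -5460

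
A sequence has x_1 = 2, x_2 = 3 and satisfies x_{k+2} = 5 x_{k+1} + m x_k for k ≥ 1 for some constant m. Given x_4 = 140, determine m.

5

x_3 = 15 + 2m
x_4 = 75 + 13m
So 75 + 13m = 140, giving m = 5.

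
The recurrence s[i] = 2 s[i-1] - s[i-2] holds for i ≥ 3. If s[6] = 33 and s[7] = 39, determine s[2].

Rearranging, s[i-2] = -(s[i] - 2 s[i-1]).
s[5] = -(39 - 2·33) = 27
s[4] = -(33 - 2·27) = 21
s[3] = -(27 - 2·21) = 15
s[2] = -(21 - 2·15) = 9

9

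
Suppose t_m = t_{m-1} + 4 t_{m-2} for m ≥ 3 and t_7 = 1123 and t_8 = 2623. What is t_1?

8

Rearranging, t_{m-2} = (t_m - t_{m-1}) / 4.
t_6 = (2623 - 1123) / 4 = 1500/4 = 375
t_5 = (1123 - 375) / 4 = 748/4 = 187
t_4 = (375 - 187) / 4 = 188/4 = 47
t_3 = (187 - 47) / 4 = 140/4 = 35
t_2 = (47 - 35) / 4 = 12/4 = 3
t_1 = (35 - 3) / 4 = 32/4 = 8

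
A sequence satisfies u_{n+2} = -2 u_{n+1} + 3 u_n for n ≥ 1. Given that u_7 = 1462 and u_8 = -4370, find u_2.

Rearranging, u_{n-2} = (u_n + 2 u_{n-1}) / 3.
u_6 = (-4370 + 2·1462) / 3 = -1446/3 = -482
u_5 = (1462 + 2·(-482)) / 3 = 498/3 = 166
u_4 = (-482 + 2·166) / 3 = -150/3 = -50
u_3 = (166 + 2·(-50)) / 3 = 66/3 = 22
u_2 = (-50 + 2·22) / 3 = -6/3 = -2

-2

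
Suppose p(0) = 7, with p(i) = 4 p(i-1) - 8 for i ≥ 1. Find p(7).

71000

p(1) = 4*7 - 8 = 20
p(2) = 4*20 - 8 = 72
p(3) = 4*72 - 8 = 280
p(4) = 4*280 - 8 = 1112
p(5) = 4*1112 - 8 = 4440
p(6) = 4*4440 - 8 = 17752
p(7) = 4*17752 - 8 = 71000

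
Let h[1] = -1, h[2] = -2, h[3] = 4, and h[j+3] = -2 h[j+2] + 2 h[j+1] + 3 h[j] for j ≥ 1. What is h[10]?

-2295

h[4] = -2·4 + 2·(-2) + 3·(-1) = -15
h[5] = -2·(-15) + 2·4 + 3·(-2) = 32
h[6] = -2·32 + 2·(-15) + 3·4 = -82
h[7] = -2·(-82) + 2·32 + 3·(-15) = 183
h[8] = -2·183 + 2·(-82) + 3·32 = -434
h[9] = -2·(-434) + 2·183 + 3·(-82) = 988
h[10] = -2·988 + 2·(-434) + 3·183 = -2295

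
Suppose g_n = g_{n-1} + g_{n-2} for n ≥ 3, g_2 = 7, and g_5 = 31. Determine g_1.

Let g_1 = y.
g_3 = 7 + y
g_4 = 14 + y
g_5 = 21 + 2y
So 21 + 2y = 31, giving y = 5.

5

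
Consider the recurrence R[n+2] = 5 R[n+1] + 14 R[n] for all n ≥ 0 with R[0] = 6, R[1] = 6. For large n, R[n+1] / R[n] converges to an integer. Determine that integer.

The characteristic equation is r^2 - 5r - 14 = 0, which factors as (r - 7)(r + 2) = 0.
So the roots are 7 and -2. Since |7| > |-2| and the coefficient of 7^n is non-zero, the ratio tends to 7.

7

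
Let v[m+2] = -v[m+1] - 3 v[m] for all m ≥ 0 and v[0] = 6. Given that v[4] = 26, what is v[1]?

Let v[1] = z.
v[2] = -18 - z
v[3] = 18 - 2z
v[4] = 36 + 5z
So 36 + 5z = 26, giving z = -2.

-2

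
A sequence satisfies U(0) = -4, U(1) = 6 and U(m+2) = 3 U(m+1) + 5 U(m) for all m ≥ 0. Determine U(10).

U(2) = 3(6) + 5(-4) = -2
U(3) = 3(-2) + 5(6) = 24
U(4) = 3(24) + 5(-2) = 62
U(5) = 3(62) + 5(24) = 306
U(6) = 3(306) + 5(62) = 1228
U(7) = 3(1228) + 5(306) = 5214
U(8) = 3(5214) + 5(1228) = 21782
U(9) = 3(21782) + 5(5214) = 91416
U(10) = 3(91416) + 5(21782) = 383158

383158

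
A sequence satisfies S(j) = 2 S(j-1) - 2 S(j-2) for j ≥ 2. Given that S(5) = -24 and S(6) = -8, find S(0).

5

Rearranging, S(j-2) = (S(j) - 2 S(j-1)) / -2.
S(4) = (-8 - 2*(-24)) / -2 = 40/-2 = -20
S(3) = (-24 - 2*(-20)) / -2 = 16/-2 = -8
S(2) = (-20 - 2*(-8)) / -2 = -4/-2 = 2
S(1) = (-8 - 2*2) / -2 = -12/-2 = 6
S(0) = (2 - 2*6) / -2 = -10/-2 = 5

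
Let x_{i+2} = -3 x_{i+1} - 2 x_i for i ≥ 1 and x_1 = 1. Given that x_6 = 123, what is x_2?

Let x_2 = w.
x_3 = -2 - 3w
x_4 = 6 + 7w
x_5 = -14 - 15w
x_6 = 30 + 31w
So 30 + 31w = 123, giving w = 3.

3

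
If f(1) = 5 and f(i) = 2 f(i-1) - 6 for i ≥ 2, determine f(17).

-65530

The fixed point is -6/(1 - 2) = 6, so f(i) - 6 = 2(f(i-1) - 6).
Hence f(i) = -1·2^{i-1} + 6.
f(17) = -1·2^{16} + 6 = -1·65536 + 6 = -65530.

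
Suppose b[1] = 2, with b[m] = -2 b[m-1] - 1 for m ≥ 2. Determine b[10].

b[2] = -2(2) - 1 = -5
b[3] = -2(-5) - 1 = 9
b[4] = -2(9) - 1 = -19
b[5] = -2(-19) - 1 = 37
b[6] = -2(37) - 1 = -75
b[7] = -2(-75) - 1 = 149
b[8] = -2(149) - 1 = -299
b[9] = -2(-299) - 1 = 597
b[10] = -2(597) - 1 = -1195

-1195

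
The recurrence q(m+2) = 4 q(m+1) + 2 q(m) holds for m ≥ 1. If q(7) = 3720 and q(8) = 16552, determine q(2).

1

Rearranging, q(m-2) = (q(m) - 4 q(m-1)) / 2.
q(6) = (16552 - 4(3720)) / 2 = 1672/2 = 836
q(5) = (3720 - 4(836)) / 2 = 376/2 = 188
q(4) = (836 - 4(188)) / 2 = 84/2 = 42
q(3) = (188 - 4(42)) / 2 = 20/2 = 10
q(2) = (42 - 4(10)) / 2 = 2/2 = 1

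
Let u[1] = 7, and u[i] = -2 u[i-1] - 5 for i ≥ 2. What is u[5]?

137

u[2] = -2·7 - 5 = -19
u[3] = -2·(-19) - 5 = 33
u[4] = -2·33 - 5 = -71
u[5] = -2·(-71) - 5 = 137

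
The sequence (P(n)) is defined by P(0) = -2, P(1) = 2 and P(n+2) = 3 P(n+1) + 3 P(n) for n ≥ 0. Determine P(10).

P(2) = 3·2 + 3·(-2) = 0
P(3) = 3·0 + 3·2 = 6
P(4) = 3·6 + 3·0 = 18
P(5) = 3·18 + 3·6 = 72
P(6) = 3·72 + 3·18 = 270
P(7) = 3·270 + 3·72 = 1026
P(8) = 3·1026 + 3·270 = 3888
P(9) = 3·3888 + 3·1026 = 14742
P(10) = 3·14742 + 3·3888 = 55890

55890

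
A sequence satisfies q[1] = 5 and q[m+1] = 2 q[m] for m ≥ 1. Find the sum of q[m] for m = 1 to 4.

75

q[2] = 2(5) = 10
q[3] = 2(10) = 20
q[4] = 2(20) = 40
Sum = 5 + 10 + 20 + 40 = 75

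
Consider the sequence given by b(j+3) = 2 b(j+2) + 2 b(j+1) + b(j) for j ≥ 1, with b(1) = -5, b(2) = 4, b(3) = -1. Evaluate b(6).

9

b(4) = 2*(-1) + 2*4 + (-5) = 1
b(5) = 2*1 + 2*(-1) + 4 = 4
b(6) = 2*4 + 2*1 + (-1) = 9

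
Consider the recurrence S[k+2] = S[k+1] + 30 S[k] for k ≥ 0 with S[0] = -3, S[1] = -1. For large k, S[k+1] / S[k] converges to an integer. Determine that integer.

6

The characteristic equation is r^2 - r - 30 = 0, which factors as (r - 6)(r + 5) = 0.
So the roots are 6 and -5. Since |6| > |-5| and the coefficient of 6^k is non-zero, the ratio tends to 6.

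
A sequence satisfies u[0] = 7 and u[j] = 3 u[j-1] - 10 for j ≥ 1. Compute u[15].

The fixed point is -10/(1 - 3) = 5, so u[j] - 5 = 3(u[j-1] - 5).
Hence u[j] = 2·3^j + 5.
u[15] = 2·3^{15} + 5 = 2·14348907 + 5 = 28697819.

28697819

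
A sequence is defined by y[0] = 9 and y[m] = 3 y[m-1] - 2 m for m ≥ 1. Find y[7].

y[1] = 3*9 - 2 = 25
y[2] = 3*25 - 4 = 71
y[3] = 3*71 - 6 = 207
y[4] = 3*207 - 8 = 613
y[5] = 3*613 - 10 = 1829
y[6] = 3*1829 - 12 = 5475
y[7] = 3*5475 - 14 = 16411

16411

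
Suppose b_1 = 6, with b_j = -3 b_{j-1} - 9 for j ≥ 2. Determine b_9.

54126

b_2 = -3(6) - 9 = -27
b_3 = -3(-27) - 9 = 72
b_4 = -3(72) - 9 = -225
b_5 = -3(-225) - 9 = 666
b_6 = -3(666) - 9 = -2007
b_7 = -3(-2007) - 9 = 6012
b_8 = -3(6012) - 9 = -18045
b_9 = -3(-18045) - 9 = 54126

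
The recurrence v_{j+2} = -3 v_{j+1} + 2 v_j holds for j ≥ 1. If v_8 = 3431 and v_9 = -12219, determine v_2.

Rearranging, v_{j-2} = (v_j + 3 v_{j-1}) / 2.
v_7 = (-12219 + 3*3431) / 2 = -1926/2 = -963
v_6 = (3431 + 3*(-963)) / 2 = 542/2 = 271
v_5 = (-963 + 3*271) / 2 = -150/2 = -75
v_4 = (271 + 3*(-75)) / 2 = 46/2 = 23
v_3 = (-75 + 3*23) / 2 = -6/2 = -3
v_2 = (23 + 3*(-3)) / 2 = 14/2 = 7

7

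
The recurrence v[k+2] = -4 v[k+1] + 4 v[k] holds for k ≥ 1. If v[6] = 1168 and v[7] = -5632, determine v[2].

Rearranging, v[k-2] = (v[k] + 4 v[k-1]) / 4.
v[5] = (-5632 + 4·1168) / 4 = -960/4 = -240
v[4] = (1168 + 4·(-240)) / 4 = 208/4 = 52
v[3] = (-240 + 4·52) / 4 = -32/4 = -8
v[2] = (52 + 4·(-8)) / 4 = 20/4 = 5

5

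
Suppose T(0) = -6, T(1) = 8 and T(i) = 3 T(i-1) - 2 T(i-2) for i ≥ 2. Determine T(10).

14316

T(2) = 3(8) - 2(-6) = 36
T(3) = 3(36) - 2(8) = 92
T(4) = 3(92) - 2(36) = 204
T(5) = 3(204) - 2(92) = 428
T(6) = 3(428) - 2(204) = 876
T(7) = 3(876) - 2(428) = 1772
T(8) = 3(1772) - 2(876) = 3564
T(9) = 3(3564) - 2(1772) = 7148
T(10) = 3(7148) - 2(3564) = 14316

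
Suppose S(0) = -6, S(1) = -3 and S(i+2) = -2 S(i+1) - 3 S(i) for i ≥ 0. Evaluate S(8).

402

S(2) = -2*(-3) - 3*(-6) = 24
S(3) = -2*24 - 3*(-3) = -39
S(4) = -2*(-39) - 3*24 = 6
S(5) = -2*6 - 3*(-39) = 105
S(6) = -2*105 - 3*6 = -228
S(7) = -2*(-228) - 3*105 = 141
S(8) = -2*141 - 3*(-228) = 402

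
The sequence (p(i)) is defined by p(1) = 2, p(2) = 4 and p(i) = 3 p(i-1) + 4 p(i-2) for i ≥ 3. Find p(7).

4916

p(3) = 3·4 + 4·2 = 20
p(4) = 3·20 + 4·4 = 76
p(5) = 3·76 + 4·20 = 308
p(6) = 3·308 + 4·76 = 1228
p(7) = 3·1228 + 4·308 = 4916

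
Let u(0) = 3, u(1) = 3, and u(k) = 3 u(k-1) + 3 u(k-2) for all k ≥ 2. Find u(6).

3483

u(2) = 3(3) + 3(3) = 18
u(3) = 3(18) + 3(3) = 63
u(4) = 3(63) + 3(18) = 243
u(5) = 3(243) + 3(63) = 918
u(6) = 3(918) + 3(243) = 3483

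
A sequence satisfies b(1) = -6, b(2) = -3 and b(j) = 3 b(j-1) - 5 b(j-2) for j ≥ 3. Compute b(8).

-1947

b(3) = 3·(-3) - 5·(-6) = 21
b(4) = 3·21 - 5·(-3) = 78
b(5) = 3·78 - 5·21 = 129
b(6) = 3·129 - 5·78 = -3
b(7) = 3·(-3) - 5·129 = -654
b(8) = 3·(-654) - 5·(-3) = -1947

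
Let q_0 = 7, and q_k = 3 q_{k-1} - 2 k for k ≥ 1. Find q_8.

q_1 = 3*7 - 2 = 19
q_2 = 3*19 - 4 = 53
q_3 = 3*53 - 6 = 153
q_4 = 3*153 - 8 = 451
q_5 = 3*451 - 10 = 1343
q_6 = 3*1343 - 12 = 4017
q_7 = 3*4017 - 14 = 12037
q_8 = 3*12037 - 16 = 36095

36095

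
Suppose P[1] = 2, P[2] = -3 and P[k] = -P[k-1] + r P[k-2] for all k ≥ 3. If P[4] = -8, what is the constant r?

P[3] = 3 + 2r
P[4] = -3 - 5r
So -3 - 5r = -8, giving r = 1.

1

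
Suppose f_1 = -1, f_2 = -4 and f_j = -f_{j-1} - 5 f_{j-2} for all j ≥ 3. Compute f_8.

-284

f_3 = -(-4) - 5·(-1) = 9
f_4 = -9 - 5·(-4) = 11
f_5 = -11 - 5·9 = -56
f_6 = -(-56) - 5·11 = 1
f_7 = -1 - 5·(-56) = 279
f_8 = -279 - 5·1 = -284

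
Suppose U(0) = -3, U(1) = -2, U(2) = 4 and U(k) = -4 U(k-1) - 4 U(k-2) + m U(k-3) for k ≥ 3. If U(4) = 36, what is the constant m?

U(3) = -8 - 3m
U(4) = 16 + 10m
So 16 + 10m = 36, giving m = 2.

2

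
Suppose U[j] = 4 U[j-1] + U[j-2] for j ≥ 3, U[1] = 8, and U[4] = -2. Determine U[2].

-2

Let U[2] = w.
U[3] = 8 + 4w
U[4] = 32 + 17w
So 32 + 17w = -2, giving w = -2.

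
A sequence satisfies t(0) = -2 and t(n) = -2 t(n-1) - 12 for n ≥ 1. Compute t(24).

The fixed point is -12/(1 + 2) = -4, so t(n) + 4 = -2(t(n-1) + 4).
Hence t(n) = 2·(-2)^n - 4.
t(24) = 2·(-2)^{24} - 4 = 2·16777216 - 4 = 33554428.

33554428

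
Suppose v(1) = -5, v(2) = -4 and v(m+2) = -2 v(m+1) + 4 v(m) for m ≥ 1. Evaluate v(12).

198656

v(3) = -2·(-4) + 4·(-5) = -12
v(4) = -2·(-12) + 4·(-4) = 8
v(5) = -2·8 + 4·(-12) = -64
v(6) = -2·(-64) + 4·8 = 160
v(7) = -2·160 + 4·(-64) = -576
v(8) = -2·(-576) + 4·160 = 1792
v(9) = -2·1792 + 4·(-576) = -5888
v(10) = -2·(-5888) + 4·1792 = 18944
v(11) = -2·18944 + 4·(-5888) = -61440
v(12) = -2·(-61440) + 4·18944 = 198656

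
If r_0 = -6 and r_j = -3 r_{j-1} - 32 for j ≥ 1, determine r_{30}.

411782264189290

The fixed point is -32/(1 + 3) = -8, so r_j + 8 = -3(r_{j-1} + 8).
Hence r_j = 2·(-3)^j - 8.
r_{30} = 2·(-3)^{30} - 8 = 2·205891132094649 - 8 = 411782264189290.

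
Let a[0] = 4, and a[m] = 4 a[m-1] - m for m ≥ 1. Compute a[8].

233020

a[1] = 4*4 - 1 = 15
a[2] = 4*15 - 2 = 58
a[3] = 4*58 - 3 = 229
a[4] = 4*229 - 4 = 912
a[5] = 4*912 - 5 = 3643
a[6] = 4*3643 - 6 = 14566
a[7] = 4*14566 - 7 = 58257
a[8] = 4*58257 - 8 = 233020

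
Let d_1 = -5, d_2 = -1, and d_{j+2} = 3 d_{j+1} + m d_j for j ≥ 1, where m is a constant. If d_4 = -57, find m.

d_3 = -3 - 5m
d_4 = -9 - 16m
So -9 - 16m = -57, giving m = 3.

3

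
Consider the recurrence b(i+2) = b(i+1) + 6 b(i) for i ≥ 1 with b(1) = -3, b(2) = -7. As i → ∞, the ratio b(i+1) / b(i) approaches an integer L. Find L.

The characteristic equation is r^2 - r - 6 = 0, which factors as (r - 3)(r + 2) = 0.
So the roots are 3 and -2. Since |3| > |-2| and the coefficient of 3^i is non-zero, the ratio tends to 3.

3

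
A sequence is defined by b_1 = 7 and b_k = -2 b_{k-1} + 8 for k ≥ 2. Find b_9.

b_2 = -2·7 + 8 = -6
b_3 = -2·(-6) + 8 = 20
b_4 = -2·20 + 8 = -32
b_5 = -2·(-32) + 8 = 72
b_6 = -2·72 + 8 = -136
b_7 = -2·(-136) + 8 = 280
b_8 = -2·280 + 8 = -552
b_9 = -2·(-552) + 8 = 1112

1112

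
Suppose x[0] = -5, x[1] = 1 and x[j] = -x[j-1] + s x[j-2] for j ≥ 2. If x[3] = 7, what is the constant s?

x[2] = -1 - 5s
x[3] = 1 + 6s
So 1 + 6s = 7, giving s = 1.

1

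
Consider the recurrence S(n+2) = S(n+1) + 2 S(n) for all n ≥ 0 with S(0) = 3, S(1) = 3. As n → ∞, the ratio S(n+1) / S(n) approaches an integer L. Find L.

The characteristic equation is r^2 - r - 2 = 0, which factors as (r - 2)(r + 1) = 0.
So the roots are 2 and -1. Since |2| > |-1| and the coefficient of 2^n is non-zero, the ratio tends to 2.

2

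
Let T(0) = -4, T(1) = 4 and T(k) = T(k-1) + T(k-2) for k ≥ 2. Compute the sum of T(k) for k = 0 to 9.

T(2) = 4 + (-4) = 0
T(3) = 0 + 4 = 4
T(4) = 4 + 0 = 4
T(5) = 4 + 4 = 8
T(6) = 8 + 4 = 12
T(7) = 12 + 8 = 20
T(8) = 20 + 12 = 32
T(9) = 32 + 20 = 52
Sum = (-4) + 4 + 0 + 4 + 4 + 8 + 12 + 20 + 32 + 52 = 132

132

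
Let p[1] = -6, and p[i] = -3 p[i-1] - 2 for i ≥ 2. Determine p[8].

p[2] = -3*(-6) - 2 = 16
p[3] = -3*16 - 2 = -50
p[4] = -3*(-50) - 2 = 148
p[5] = -3*148 - 2 = -446
p[6] = -3*(-446) - 2 = 1336
p[7] = -3*1336 - 2 = -4010
p[8] = -3*(-4010) - 2 = 12028

12028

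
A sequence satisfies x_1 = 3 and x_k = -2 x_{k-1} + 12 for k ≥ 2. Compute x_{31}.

-1073741820

The fixed point is 12/(1 + 2) = 4, so x_k - 4 = -2(x_{k-1} - 4).
Hence x_k = -1·(-2)^{k-1} + 4.
x_{31} = -1·(-2)^{30} + 4 = -1·1073741824 + 4 = -1073741820.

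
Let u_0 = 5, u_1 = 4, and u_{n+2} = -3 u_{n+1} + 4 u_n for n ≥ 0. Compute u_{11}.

u_2 = -3·4 + 4·5 = 8
u_3 = -3·8 + 4·4 = -8
u_4 = -3·(-8) + 4·8 = 56
u_5 = -3·56 + 4·(-8) = -200
u_6 = -3·(-200) + 4·56 = 824
u_7 = -3·824 + 4·(-200) = -3272
u_8 = -3·(-3272) + 4·824 = 13112
u_9 = -3·13112 + 4·(-3272) = -52424
u_{10} = -3·(-52424) + 4·13112 = 209720
u_{11} = -3·209720 + 4·(-52424) = -838856

-838856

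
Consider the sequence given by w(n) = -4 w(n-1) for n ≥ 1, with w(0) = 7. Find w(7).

-114688

w(1) = -4*7 = -28
w(2) = -4*(-28) = 112
w(3) = -4*112 = -448
w(4) = -4*(-448) = 1792
w(5) = -4*1792 = -7168
w(6) = -4*(-7168) = 28672
w(7) = -4*28672 = -114688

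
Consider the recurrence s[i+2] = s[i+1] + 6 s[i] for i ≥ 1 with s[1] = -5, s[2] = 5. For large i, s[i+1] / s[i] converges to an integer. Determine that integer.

The characteristic equation is r^2 - r - 6 = 0, which factors as (r - 3)(r + 2) = 0.
So the roots are 3 and -2. Since |3| > |-2| and the coefficient of 3^i is non-zero, the ratio tends to 3.

3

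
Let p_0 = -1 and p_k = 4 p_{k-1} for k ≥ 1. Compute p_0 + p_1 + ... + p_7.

p_1 = 4*(-1) = -4
p_2 = 4*(-4) = -16
p_3 = 4*(-16) = -64
p_4 = 4*(-64) = -256
p_5 = 4*(-256) = -1024
p_6 = 4*(-1024) = -4096
p_7 = 4*(-4096) = -16384
Sum = (-1) + (-4) + (-16) + (-64) + (-256) + (-1024) + (-4096) + (-16384) = -21845

-21845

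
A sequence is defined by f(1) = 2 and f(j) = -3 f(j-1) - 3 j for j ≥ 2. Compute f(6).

-810

f(2) = -3*2 - 6 = -12
f(3) = -3*(-12) - 9 = 27
f(4) = -3*27 - 12 = -93
f(5) = -3*(-93) - 15 = 264
f(6) = -3*264 - 18 = -810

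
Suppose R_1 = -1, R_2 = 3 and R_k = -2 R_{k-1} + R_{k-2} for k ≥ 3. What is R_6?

R_3 = -2·3 + (-1) = -7
R_4 = -2·(-7) + 3 = 17
R_5 = -2·17 + (-7) = -41
R_6 = -2·(-41) + 17 = 99

99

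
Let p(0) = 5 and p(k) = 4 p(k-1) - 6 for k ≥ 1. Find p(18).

206158430210

The fixed point is -6/(1 - 4) = 2, so p(k) - 2 = 4(p(k-1) - 2).
Hence p(k) = 3·4^k + 2.
p(18) = 3·4^{18} + 2 = 3·68719476736 + 2 = 206158430210.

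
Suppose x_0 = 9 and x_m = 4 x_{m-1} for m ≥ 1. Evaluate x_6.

x_1 = 4*9 = 36
x_2 = 4*36 = 144
x_3 = 4*144 = 576
x_4 = 4*576 = 2304
x_5 = 4*2304 = 9216
x_6 = 4*9216 = 36864

36864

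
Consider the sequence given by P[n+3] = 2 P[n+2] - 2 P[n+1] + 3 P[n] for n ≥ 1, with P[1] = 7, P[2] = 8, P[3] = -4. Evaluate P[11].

482

P[4] = 2*(-4) - 2*8 + 3*7 = -3
P[5] = 2*(-3) - 2*(-4) + 3*8 = 26
P[6] = 2*26 - 2*(-3) + 3*(-4) = 46
P[7] = 2*46 - 2*26 + 3*(-3) = 31
P[8] = 2*31 - 2*46 + 3*26 = 48
P[9] = 2*48 - 2*31 + 3*46 = 172
P[10] = 2*172 - 2*48 + 3*31 = 341
P[11] = 2*341 - 2*172 + 3*48 = 482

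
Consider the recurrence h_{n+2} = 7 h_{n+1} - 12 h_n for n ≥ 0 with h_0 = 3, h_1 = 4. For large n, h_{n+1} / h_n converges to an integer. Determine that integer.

4

The characteristic equation is r^2 - 7r + 12 = 0, which factors as (r - 4)(r - 3) = 0.
So the roots are 4 and 3. Since |4| > |3| and the coefficient of 4^n is non-zero, the ratio tends to 4.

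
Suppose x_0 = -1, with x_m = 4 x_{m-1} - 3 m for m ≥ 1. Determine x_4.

-592

x_1 = 4*(-1) - 3 = -7
x_2 = 4*(-7) - 6 = -34
x_3 = 4*(-34) - 9 = -145
x_4 = 4*(-145) - 12 = -592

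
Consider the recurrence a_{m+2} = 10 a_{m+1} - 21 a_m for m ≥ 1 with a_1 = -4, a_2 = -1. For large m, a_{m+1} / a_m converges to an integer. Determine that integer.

The characteristic equation is r^2 - 10r + 21 = 0, which factors as (r - 7)(r - 3) = 0.
So the roots are 7 and 3. Since |7| > |3| and the coefficient of 7^m is non-zero, the ratio tends to 7.

7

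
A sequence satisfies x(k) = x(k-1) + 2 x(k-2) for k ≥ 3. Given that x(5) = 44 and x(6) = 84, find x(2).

Rearranging, x(k-2) = (x(k) - x(k-1)) / 2.
x(4) = (84 - 44) / 2 = 40/2 = 20
x(3) = (44 - 20) / 2 = 24/2 = 12
x(2) = (20 - 12) / 2 = 8/2 = 4

4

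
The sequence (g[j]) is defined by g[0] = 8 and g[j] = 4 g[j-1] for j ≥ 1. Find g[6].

g[1] = 4*8 = 32
g[2] = 4*32 = 128
g[3] = 4*128 = 512
g[4] = 4*512 = 2048
g[5] = 4*2048 = 8192
g[6] = 4*8192 = 32768

32768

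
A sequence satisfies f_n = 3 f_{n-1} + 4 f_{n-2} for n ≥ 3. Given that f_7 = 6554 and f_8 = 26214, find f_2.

Rearranging, f_{n-2} = (f_n - 3 f_{n-1}) / 4.
f_6 = (26214 - 3(6554)) / 4 = 6552/4 = 1638
f_5 = (6554 - 3(1638)) / 4 = 1640/4 = 410
f_4 = (1638 - 3(410)) / 4 = 408/4 = 102
f_3 = (410 - 3(102)) / 4 = 104/4 = 26
f_2 = (102 - 3(26)) / 4 = 24/4 = 6

6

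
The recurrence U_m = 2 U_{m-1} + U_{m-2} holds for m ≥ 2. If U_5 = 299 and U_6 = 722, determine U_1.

Rearranging, U_{m-2} = U_m - 2 U_{m-1}.
U_4 = 722 - 2·299 = 124
U_3 = 299 - 2·124 = 51
U_2 = 124 - 2·51 = 22
U_1 = 51 - 2·22 = 7

7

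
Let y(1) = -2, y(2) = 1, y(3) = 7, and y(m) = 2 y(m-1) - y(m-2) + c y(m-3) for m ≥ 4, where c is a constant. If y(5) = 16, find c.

1

y(4) = 13 - 2c
y(5) = 19 - 3c
So 19 - 3c = 16, giving c = 1.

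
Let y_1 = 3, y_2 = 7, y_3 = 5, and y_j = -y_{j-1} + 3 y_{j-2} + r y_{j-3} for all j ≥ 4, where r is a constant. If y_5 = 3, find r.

1

y_4 = 16 + 3r
y_5 = -1 + 4r
So -1 + 4r = 3, giving r = 1.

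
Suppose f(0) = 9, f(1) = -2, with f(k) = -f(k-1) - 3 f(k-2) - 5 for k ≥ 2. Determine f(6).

f(2) = -(-2) - 3*9 - 5 = -30
f(3) = -(-30) - 3*(-2) - 5 = 31
f(4) = -31 - 3*(-30) - 5 = 54
f(5) = -54 - 3*31 - 5 = -152
f(6) = -(-152) - 3*54 - 5 = -15

-15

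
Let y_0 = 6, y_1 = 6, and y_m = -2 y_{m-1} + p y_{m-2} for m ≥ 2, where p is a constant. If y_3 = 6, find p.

3

y_2 = -12 + 6p
y_3 = 24 - 6p
So 24 - 6p = 6, giving p = 3.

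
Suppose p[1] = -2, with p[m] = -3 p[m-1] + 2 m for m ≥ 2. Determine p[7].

p[2] = -3(-2) + 4 = 10
p[3] = -3(10) + 6 = -24
p[4] = -3(-24) + 8 = 80
p[5] = -3(80) + 10 = -230
p[6] = -3(-230) + 12 = 702
p[7] = -3(702) + 14 = -2092

-2092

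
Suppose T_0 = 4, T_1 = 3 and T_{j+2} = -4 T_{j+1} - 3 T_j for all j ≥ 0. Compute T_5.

T_2 = -4·3 - 3·4 = -24
T_3 = -4·(-24) - 3·3 = 87
T_4 = -4·87 - 3·(-24) = -276
T_5 = -4·(-276) - 3·87 = 843

843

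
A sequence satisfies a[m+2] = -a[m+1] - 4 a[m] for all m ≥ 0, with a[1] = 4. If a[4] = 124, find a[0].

Let a[0] = v.
a[2] = -4 - 4v
a[3] = -12 + 4v
a[4] = 28 + 12v
So 28 + 12v = 124, giving v = 8.

8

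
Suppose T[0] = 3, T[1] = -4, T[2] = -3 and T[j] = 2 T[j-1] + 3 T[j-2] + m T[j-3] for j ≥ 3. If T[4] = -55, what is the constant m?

-5

T[3] = -18 + 3m
T[4] = -45 + 2m
So -45 + 2m = -55, giving m = -5.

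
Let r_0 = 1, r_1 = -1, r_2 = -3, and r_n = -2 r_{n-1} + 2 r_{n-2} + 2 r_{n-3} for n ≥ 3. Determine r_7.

r_3 = -2*(-3) + 2*(-1) + 2*1 = 6
r_4 = -2*6 + 2*(-3) + 2*(-1) = -20
r_5 = -2*(-20) + 2*6 + 2*(-3) = 46
r_6 = -2*46 + 2*(-20) + 2*6 = -120
r_7 = -2*(-120) + 2*46 + 2*(-20) = 292

292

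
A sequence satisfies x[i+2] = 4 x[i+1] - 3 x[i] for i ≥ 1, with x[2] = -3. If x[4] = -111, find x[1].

6

Let x[1] = v.
x[3] = -12 - 3v
x[4] = -39 - 12v
So -39 - 12v = -111, giving v = 6.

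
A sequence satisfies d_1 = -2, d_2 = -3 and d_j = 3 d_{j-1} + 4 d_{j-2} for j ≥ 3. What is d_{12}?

d_3 = 3·(-3) + 4·(-2) = -17
d_4 = 3·(-17) + 4·(-3) = -63
d_5 = 3·(-63) + 4·(-17) = -257
d_6 = 3·(-257) + 4·(-63) = -1023
d_7 = 3·(-1023) + 4·(-257) = -4097
d_8 = 3·(-4097) + 4·(-1023) = -16383
d_9 = 3·(-16383) + 4·(-4097) = -65537
d_{10} = 3·(-65537) + 4·(-16383) = -262143
d_{11} = 3·(-262143) + 4·(-65537) = -1048577
d_{12} = 3·(-1048577) + 4·(-262143) = -4194303

-4194303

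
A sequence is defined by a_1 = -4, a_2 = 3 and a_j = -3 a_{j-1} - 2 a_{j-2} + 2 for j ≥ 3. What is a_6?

-47

a_3 = -3·3 - 2·(-4) + 2 = 1
a_4 = -3·1 - 2·3 + 2 = -7
a_5 = -3·(-7) - 2·1 + 2 = 21
a_6 = -3·21 - 2·(-7) + 2 = -47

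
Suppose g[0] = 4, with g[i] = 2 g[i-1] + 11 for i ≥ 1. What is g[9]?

7669

g[1] = 2(4) + 11 = 19
g[2] = 2(19) + 11 = 49
g[3] = 2(49) + 11 = 109
g[4] = 2(109) + 11 = 229
g[5] = 2(229) + 11 = 469
g[6] = 2(469) + 11 = 949
g[7] = 2(949) + 11 = 1909
g[8] = 2(1909) + 11 = 3829
g[9] = 2(3829) + 11 = 7669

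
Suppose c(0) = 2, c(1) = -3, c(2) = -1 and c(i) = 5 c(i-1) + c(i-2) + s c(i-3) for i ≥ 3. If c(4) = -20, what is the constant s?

3

c(3) = -8 + 2s
c(4) = -41 + 7s
So -41 + 7s = -20, giving s = 3.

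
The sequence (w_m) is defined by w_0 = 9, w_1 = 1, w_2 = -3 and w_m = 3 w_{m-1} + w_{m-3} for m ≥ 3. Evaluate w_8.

3

w_3 = 3·(-3) + 9 = 0
w_4 = 3·0 + 1 = 1
w_5 = 3·1 + (-3) = 0
w_6 = 3·0 + 0 = 0
w_7 = 3·0 + 1 = 1
w_8 = 3·1 + 0 = 3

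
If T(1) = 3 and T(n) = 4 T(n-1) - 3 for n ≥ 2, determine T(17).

8589934593

The fixed point is -3/(1 - 4) = 1, so T(n) - 1 = 4(T(n-1) - 1).
Hence T(n) = 2·4^{n-1} + 1.
T(17) = 2·4^{16} + 1 = 2·4294967296 + 1 = 8589934593.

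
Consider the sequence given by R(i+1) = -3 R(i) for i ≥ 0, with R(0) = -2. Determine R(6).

-1458

R(1) = -3·(-2) = 6
R(2) = -3·6 = -18
R(3) = -3·(-18) = 54
R(4) = -3·54 = -162
R(5) = -3·(-162) = 486
R(6) = -3·486 = -1458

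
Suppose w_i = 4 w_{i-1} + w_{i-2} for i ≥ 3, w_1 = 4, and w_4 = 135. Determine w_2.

7

Let w_2 = x.
w_3 = 4 + 4x
w_4 = 16 + 17x
So 16 + 17x = 135, giving x = 7.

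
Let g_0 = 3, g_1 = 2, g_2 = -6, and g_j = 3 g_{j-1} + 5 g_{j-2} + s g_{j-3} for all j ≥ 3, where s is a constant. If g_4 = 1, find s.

g_3 = -8 + 3s
g_4 = -54 + 11s
So -54 + 11s = 1, giving s = 5.

5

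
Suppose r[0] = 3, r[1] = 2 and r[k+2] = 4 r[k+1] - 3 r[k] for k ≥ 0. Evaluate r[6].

r[2] = 4·2 - 3·3 = -1
r[3] = 4·(-1) - 3·2 = -10
r[4] = 4·(-10) - 3·(-1) = -37
r[5] = 4·(-37) - 3·(-10) = -118
r[6] = 4·(-118) - 3·(-37) = -361

-361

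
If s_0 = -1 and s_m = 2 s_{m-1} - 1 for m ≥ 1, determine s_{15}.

The fixed point is -1/(1 - 2) = 1, so s_m - 1 = 2(s_{m-1} - 1).
Hence s_m = -2·2^m + 1.
s_{15} = -2·2^{15} + 1 = -2·32768 + 1 = -65535.

-65535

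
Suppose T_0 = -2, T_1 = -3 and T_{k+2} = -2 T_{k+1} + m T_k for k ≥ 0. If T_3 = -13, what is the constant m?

-1

T_2 = 6 - 2m
T_3 = -12 + m
So -12 + m = -13, giving m = -1.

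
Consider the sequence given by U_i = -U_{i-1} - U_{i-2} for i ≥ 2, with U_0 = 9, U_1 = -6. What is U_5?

U_2 = -(-6) - 9 = -3
U_3 = -(-3) - (-6) = 9
U_4 = -9 - (-3) = -6
U_5 = -(-6) - 9 = -3

-3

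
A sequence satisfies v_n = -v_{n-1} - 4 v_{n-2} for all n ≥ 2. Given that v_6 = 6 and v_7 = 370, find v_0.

Rearranging, v_{n-2} = (v_n + v_{n-1}) / -4.
v_5 = (370 + 6) / -4 = 376/-4 = -94
v_4 = (6 + (-94)) / -4 = -88/-4 = 22
v_3 = (-94 + 22) / -4 = -72/-4 = 18
v_2 = (22 + 18) / -4 = 40/-4 = -10
v_1 = (18 + (-10)) / -4 = 8/-4 = -2
v_0 = (-10 + (-2)) / -4 = -12/-4 = 3

3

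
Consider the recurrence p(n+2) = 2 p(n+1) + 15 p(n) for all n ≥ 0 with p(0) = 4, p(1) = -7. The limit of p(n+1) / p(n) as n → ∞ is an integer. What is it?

5

The characteristic equation is r^2 - 2r - 15 = 0, which factors as (r - 5)(r + 3) = 0.
So the roots are 5 and -3. Since |5| > |-3| and the coefficient of 5^n is non-zero, the ratio tends to 5.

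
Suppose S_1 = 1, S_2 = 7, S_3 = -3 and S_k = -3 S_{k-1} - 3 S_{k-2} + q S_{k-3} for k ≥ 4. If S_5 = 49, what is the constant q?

S_4 = -12 + q
S_5 = 45 + 4q
So 45 + 4q = 49, giving q = 1.

1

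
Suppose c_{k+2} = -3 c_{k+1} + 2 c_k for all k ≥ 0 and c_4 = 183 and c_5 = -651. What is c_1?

-3

Rearranging, c_{k-2} = (c_k + 3 c_{k-1}) / 2.
c_3 = (-651 + 3(183)) / 2 = -102/2 = -51
c_2 = (183 + 3(-51)) / 2 = 30/2 = 15
c_1 = (-51 + 3(15)) / 2 = -6/2 = -3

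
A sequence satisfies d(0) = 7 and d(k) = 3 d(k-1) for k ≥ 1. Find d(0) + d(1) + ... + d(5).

d(1) = 3(7) = 21
d(2) = 3(21) = 63
d(3) = 3(63) = 189
d(4) = 3(189) = 567
d(5) = 3(567) = 1701
Sum = 7 + 21 + 63 + 189 + 567 + 1701 = 2548

2548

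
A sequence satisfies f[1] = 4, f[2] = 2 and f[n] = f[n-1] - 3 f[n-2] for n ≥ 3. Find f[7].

f[3] = 2 - 3*4 = -10
f[4] = (-10) - 3*2 = -16
f[5] = (-16) - 3*(-10) = 14
f[6] = 14 - 3*(-16) = 62
f[7] = 62 - 3*14 = 20

20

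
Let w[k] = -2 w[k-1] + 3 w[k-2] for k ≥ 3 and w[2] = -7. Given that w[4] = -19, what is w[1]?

Let w[1] = x.
w[3] = 14 + 3x
w[4] = -49 - 6x
So -49 - 6x = -19, giving x = -5.

-5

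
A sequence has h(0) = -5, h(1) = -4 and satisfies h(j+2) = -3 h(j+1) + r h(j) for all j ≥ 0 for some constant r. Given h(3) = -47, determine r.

h(2) = 12 - 5r
h(3) = -36 + 11r
So -36 + 11r = -47, giving r = -1.

-1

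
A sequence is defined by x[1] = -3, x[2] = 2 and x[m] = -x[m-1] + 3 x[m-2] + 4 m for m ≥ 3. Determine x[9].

x[3] = -2 + 3·(-3) + 12 = 1
x[4] = -1 + 3·2 + 16 = 21
x[5] = -21 + 3·1 + 20 = 2
x[6] = -2 + 3·21 + 24 = 85
x[7] = -85 + 3·2 + 28 = -51
x[8] = -(-51) + 3·85 + 32 = 338
x[9] = -338 + 3·(-51) + 36 = -455

-455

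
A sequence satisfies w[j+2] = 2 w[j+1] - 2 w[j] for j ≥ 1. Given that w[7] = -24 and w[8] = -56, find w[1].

Rearranging, w[j-2] = (w[j] - 2 w[j-1]) / -2.
w[6] = (-56 - 2*(-24)) / -2 = -8/-2 = 4
w[5] = (-24 - 2*4) / -2 = -32/-2 = 16
w[4] = (4 - 2*16) / -2 = -28/-2 = 14
w[3] = (16 - 2*14) / -2 = -12/-2 = 6
w[2] = (14 - 2*6) / -2 = 2/-2 = -1
w[1] = (6 - 2*(-1)) / -2 = 8/-2 = -4

-4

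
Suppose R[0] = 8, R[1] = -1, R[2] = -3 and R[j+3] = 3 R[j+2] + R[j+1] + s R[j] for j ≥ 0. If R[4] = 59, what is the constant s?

R[3] = -10 + 8s
R[4] = -33 + 23s
So -33 + 23s = 59, giving s = 4.

4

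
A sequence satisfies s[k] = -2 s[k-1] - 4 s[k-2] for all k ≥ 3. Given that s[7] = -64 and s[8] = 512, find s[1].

Rearranging, s[k-2] = (s[k] + 2 s[k-1]) / -4.
s[6] = (512 + 2*(-64)) / -4 = 384/-4 = -96
s[5] = (-64 + 2*(-96)) / -4 = -256/-4 = 64
s[4] = (-96 + 2*64) / -4 = 32/-4 = -8
s[3] = (64 + 2*(-8)) / -4 = 48/-4 = -12
s[2] = (-8 + 2*(-12)) / -4 = -32/-4 = 8
s[1] = (-12 + 2*8) / -4 = 4/-4 = -1

-1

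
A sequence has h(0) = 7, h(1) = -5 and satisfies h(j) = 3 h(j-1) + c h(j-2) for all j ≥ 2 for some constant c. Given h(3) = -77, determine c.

-2

h(2) = -15 + 7c
h(3) = -45 + 16c
So -45 + 16c = -77, giving c = -2.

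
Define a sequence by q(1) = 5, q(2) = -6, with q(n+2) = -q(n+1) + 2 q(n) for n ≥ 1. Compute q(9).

q(3) = -(-6) + 2·5 = 16
q(4) = -16 + 2·(-6) = -28
q(5) = -(-28) + 2·16 = 60
q(6) = -60 + 2·(-28) = -116
q(7) = -(-116) + 2·60 = 236
q(8) = -236 + 2·(-116) = -468
q(9) = -(-468) + 2·236 = 940

940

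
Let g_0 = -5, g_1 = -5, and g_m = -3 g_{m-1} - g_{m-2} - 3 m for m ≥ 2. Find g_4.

g_2 = -3(-5) - (-5) - 6 = 14
g_3 = -3(14) - (-5) - 9 = -46
g_4 = -3(-46) - 14 - 12 = 112

112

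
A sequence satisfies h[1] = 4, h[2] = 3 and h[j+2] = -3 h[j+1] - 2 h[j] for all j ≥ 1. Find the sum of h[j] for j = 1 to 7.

h[3] = -3(3) - 2(4) = -17
h[4] = -3(-17) - 2(3) = 45
h[5] = -3(45) - 2(-17) = -101
h[6] = -3(-101) - 2(45) = 213
h[7] = -3(213) - 2(-101) = -437
Sum = 4 + 3 + (-17) + 45 + (-101) + 213 + (-437) = -290

-290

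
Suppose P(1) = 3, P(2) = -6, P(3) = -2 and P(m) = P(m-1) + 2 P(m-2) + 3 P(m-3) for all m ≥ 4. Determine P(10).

-1526

P(4) = (-2) + 2·(-6) + 3·3 = -5
P(5) = (-5) + 2·(-2) + 3·(-6) = -27
P(6) = (-27) + 2·(-5) + 3·(-2) = -43
P(7) = (-43) + 2·(-27) + 3·(-5) = -112
P(8) = (-112) + 2·(-43) + 3·(-27) = -279
P(9) = (-279) + 2·(-112) + 3·(-43) = -632
P(10) = (-632) + 2·(-279) + 3·(-112) = -1526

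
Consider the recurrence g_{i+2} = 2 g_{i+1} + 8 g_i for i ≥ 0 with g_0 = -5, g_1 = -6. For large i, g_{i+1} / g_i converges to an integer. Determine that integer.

The characteristic equation is r^2 - 2r - 8 = 0, which factors as (r - 4)(r + 2) = 0.
So the roots are 4 and -2. Since |4| > |-2| and the coefficient of 4^i is non-zero, the ratio tends to 4.

4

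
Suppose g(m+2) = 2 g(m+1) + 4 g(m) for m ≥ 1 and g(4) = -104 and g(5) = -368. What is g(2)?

-6

Rearranging, g(m-2) = (g(m) - 2 g(m-1)) / 4.
g(3) = (-368 - 2(-104)) / 4 = -160/4 = -40
g(2) = (-104 - 2(-40)) / 4 = -24/4 = -6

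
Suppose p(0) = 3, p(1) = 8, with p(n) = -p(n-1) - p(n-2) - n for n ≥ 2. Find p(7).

p(2) = -8 - 3 - 2 = -13
p(3) = -(-13) - 8 - 3 = 2
p(4) = -2 - (-13) - 4 = 7
p(5) = -7 - 2 - 5 = -14
p(6) = -(-14) - 7 - 6 = 1
p(7) = -1 - (-14) - 7 = 6

6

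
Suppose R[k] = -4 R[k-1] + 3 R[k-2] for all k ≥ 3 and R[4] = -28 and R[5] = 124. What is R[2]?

-4

Rearranging, R[k-2] = (R[k] + 4 R[k-1]) / 3.
R[3] = (124 + 4·(-28)) / 3 = 12/3 = 4
R[2] = (-28 + 4·4) / 3 = -12/3 = -4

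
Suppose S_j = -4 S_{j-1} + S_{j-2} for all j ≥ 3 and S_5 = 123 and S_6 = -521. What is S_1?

Rearranging, S_{j-2} = S_j + 4 S_{j-1}.
S_4 = -521 + 4*123 = -29
S_3 = 123 + 4*(-29) = 7
S_2 = -29 + 4*7 = -1
S_1 = 7 + 4*(-1) = 3

3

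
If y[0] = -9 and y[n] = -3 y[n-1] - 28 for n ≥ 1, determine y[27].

15251194969967

The fixed point is -28/(1 + 3) = -7, so y[n] + 7 = -3(y[n-1] + 7).
Hence y[n] = -2·(-3)^n - 7.
y[27] = -2·(-3)^{27} - 7 = -2·-7625597484987 - 7 = 15251194969967.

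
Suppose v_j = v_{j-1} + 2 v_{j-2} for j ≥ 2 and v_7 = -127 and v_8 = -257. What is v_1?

-1

Rearranging, v_{j-2} = (v_j - v_{j-1}) / 2.
v_6 = (-257 - (-127)) / 2 = -130/2 = -65
v_5 = (-127 - (-65)) / 2 = -62/2 = -31
v_4 = (-65 - (-31)) / 2 = -34/2 = -17
v_3 = (-31 - (-17)) / 2 = -14/2 = -7
v_2 = (-17 - (-7)) / 2 = -10/2 = -5
v_1 = (-7 - (-5)) / 2 = -2/2 = -1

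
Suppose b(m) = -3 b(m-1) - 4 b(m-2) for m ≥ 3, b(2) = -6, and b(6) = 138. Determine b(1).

6

Let b(1) = x.
b(3) = 18 - 4x
b(4) = -30 + 12x
b(5) = 18 - 20x
b(6) = 66 + 12x
So 66 + 12x = 138, giving x = 6.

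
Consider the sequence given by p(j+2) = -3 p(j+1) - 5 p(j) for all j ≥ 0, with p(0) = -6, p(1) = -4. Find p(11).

-53506

p(2) = -3·(-4) - 5·(-6) = 42
p(3) = -3·42 - 5·(-4) = -106
p(4) = -3·(-106) - 5·42 = 108
p(5) = -3·108 - 5·(-106) = 206
p(6) = -3·206 - 5·108 = -1158
p(7) = -3·(-1158) - 5·206 = 2444
p(8) = -3·2444 - 5·(-1158) = -1542
p(9) = -3·(-1542) - 5·2444 = -7594
p(10) = -3·(-7594) - 5·(-1542) = 30492
p(11) = -3·30492 - 5·(-7594) = -53506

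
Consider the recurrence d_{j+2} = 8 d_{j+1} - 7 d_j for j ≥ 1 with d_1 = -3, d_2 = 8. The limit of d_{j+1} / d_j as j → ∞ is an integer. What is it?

7

The characteristic equation is r^2 - 8r + 7 = 0, which factors as (r - 7)(r - 1) = 0.
So the roots are 7 and 1. Since |7| > |1| and the coefficient of 7^j is non-zero, the ratio tends to 7.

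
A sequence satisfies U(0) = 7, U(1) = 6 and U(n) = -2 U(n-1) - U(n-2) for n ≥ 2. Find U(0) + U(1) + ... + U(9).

65

U(2) = -2*6 - 7 = -19
U(3) = -2*(-19) - 6 = 32
U(4) = -2*32 - (-19) = -45
U(5) = -2*(-45) - 32 = 58
U(6) = -2*58 - (-45) = -71
U(7) = -2*(-71) - 58 = 84
U(8) = -2*84 - (-71) = -97
U(9) = -2*(-97) - 84 = 110
Sum = 7 + 6 + (-19) + 32 + (-45) + 58 + (-71) + 84 + (-97) + 110 = 65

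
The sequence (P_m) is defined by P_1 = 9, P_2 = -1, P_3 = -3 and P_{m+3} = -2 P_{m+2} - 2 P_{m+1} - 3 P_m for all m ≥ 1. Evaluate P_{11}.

879

P_4 = -2*(-3) - 2*(-1) - 3*9 = -19
P_5 = -2*(-19) - 2*(-3) - 3*(-1) = 47
P_6 = -2*47 - 2*(-19) - 3*(-3) = -47
P_7 = -2*(-47) - 2*47 - 3*(-19) = 57
P_8 = -2*57 - 2*(-47) - 3*47 = -161
P_9 = -2*(-161) - 2*57 - 3*(-47) = 349
P_{10} = -2*349 - 2*(-161) - 3*57 = -547
P_{11} = -2*(-547) - 2*349 - 3*(-161) = 879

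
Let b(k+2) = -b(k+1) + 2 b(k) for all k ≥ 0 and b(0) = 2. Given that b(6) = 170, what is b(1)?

Let b(1) = z.
b(2) = 4 - z
b(3) = -4 + 3z
b(4) = 12 - 5z
b(5) = -20 + 11z
b(6) = 44 - 21z
So 44 - 21z = 170, giving z = -6.

-6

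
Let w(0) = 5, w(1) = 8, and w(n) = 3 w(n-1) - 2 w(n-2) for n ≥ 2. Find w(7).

w(2) = 3(8) - 2(5) = 14
w(3) = 3(14) - 2(8) = 26
w(4) = 3(26) - 2(14) = 50
w(5) = 3(50) - 2(26) = 98
w(6) = 3(98) - 2(50) = 194
w(7) = 3(194) - 2(98) = 386

386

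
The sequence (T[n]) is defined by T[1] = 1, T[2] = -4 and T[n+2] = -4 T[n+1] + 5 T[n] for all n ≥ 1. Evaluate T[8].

-65104

T[3] = -4(-4) + 5(1) = 21
T[4] = -4(21) + 5(-4) = -104
T[5] = -4(-104) + 5(21) = 521
T[6] = -4(521) + 5(-104) = -2604
T[7] = -4(-2604) + 5(521) = 13021
T[8] = -4(13021) + 5(-2604) = -65104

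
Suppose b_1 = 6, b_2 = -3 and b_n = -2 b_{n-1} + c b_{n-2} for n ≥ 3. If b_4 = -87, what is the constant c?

b_3 = 6 + 6c
b_4 = -12 - 15c
So -12 - 15c = -87, giving c = 5.

5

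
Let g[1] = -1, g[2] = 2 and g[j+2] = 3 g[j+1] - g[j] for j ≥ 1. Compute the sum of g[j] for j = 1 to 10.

g[3] = 3(2) - (-1) = 7
g[4] = 3(7) - 2 = 19
g[5] = 3(19) - 7 = 50
g[6] = 3(50) - 19 = 131
g[7] = 3(131) - 50 = 343
g[8] = 3(343) - 131 = 898
g[9] = 3(898) - 343 = 2351
g[10] = 3(2351) - 898 = 6155
Sum = (-1) + 2 + 7 + 19 + 50 + 131 + 343 + 898 + 2351 + 6155 = 9955

9955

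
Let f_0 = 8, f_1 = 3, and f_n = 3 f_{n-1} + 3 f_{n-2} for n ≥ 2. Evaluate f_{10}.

f_2 = 3*3 + 3*8 = 33
f_3 = 3*33 + 3*3 = 108
f_4 = 3*108 + 3*33 = 423
f_5 = 3*423 + 3*108 = 1593
f_6 = 3*1593 + 3*423 = 6048
f_7 = 3*6048 + 3*1593 = 22923
f_8 = 3*22923 + 3*6048 = 86913
f_9 = 3*86913 + 3*22923 = 329508
f_{10} = 3*329508 + 3*86913 = 1249263

1249263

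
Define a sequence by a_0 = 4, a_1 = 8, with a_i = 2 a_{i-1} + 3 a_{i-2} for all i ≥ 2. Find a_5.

a_2 = 2·8 + 3·4 = 28
a_3 = 2·28 + 3·8 = 80
a_4 = 2·80 + 3·28 = 244
a_5 = 2·244 + 3·80 = 728

728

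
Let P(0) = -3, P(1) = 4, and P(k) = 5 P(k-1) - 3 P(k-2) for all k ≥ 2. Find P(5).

P(2) = 5(4) - 3(-3) = 29
P(3) = 5(29) - 3(4) = 133
P(4) = 5(133) - 3(29) = 578
P(5) = 5(578) - 3(133) = 2491

2491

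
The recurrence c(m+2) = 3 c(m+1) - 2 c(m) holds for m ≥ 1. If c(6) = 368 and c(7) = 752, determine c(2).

Rearranging, c(m-2) = (c(m) - 3 c(m-1)) / -2.
c(5) = (752 - 3*368) / -2 = -352/-2 = 176
c(4) = (368 - 3*176) / -2 = -160/-2 = 80
c(3) = (176 - 3*80) / -2 = -64/-2 = 32
c(2) = (80 - 3*32) / -2 = -16/-2 = 8

8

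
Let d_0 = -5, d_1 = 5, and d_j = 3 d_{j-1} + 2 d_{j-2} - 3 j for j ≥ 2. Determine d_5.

-79

d_2 = 3·5 + 2·(-5) - 6 = -1
d_3 = 3·(-1) + 2·5 - 9 = -2
d_4 = 3·(-2) + 2·(-1) - 12 = -20
d_5 = 3·(-20) + 2·(-2) - 15 = -79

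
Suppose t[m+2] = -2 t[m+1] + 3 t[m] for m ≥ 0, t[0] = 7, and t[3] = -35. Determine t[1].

1

Let t[1] = y.
t[2] = 21 - 2y
t[3] = -42 + 7y
So -42 + 7y = -35, giving y = 1.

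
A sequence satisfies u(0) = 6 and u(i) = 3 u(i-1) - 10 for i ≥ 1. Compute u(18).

The fixed point is -10/(1 - 3) = 5, so u(i) - 5 = 3(u(i-1) - 5).
Hence u(i) = 1·3^i + 5.
u(18) = 1·3^{18} + 5 = 1·387420489 + 5 = 387420494.

387420494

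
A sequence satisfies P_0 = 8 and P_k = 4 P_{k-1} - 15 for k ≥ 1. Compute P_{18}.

206158430213

The fixed point is -15/(1 - 4) = 5, so P_k - 5 = 4(P_{k-1} - 5).
Hence P_k = 3·4^k + 5.
P_{18} = 3·4^{18} + 5 = 3·68719476736 + 5 = 206158430213.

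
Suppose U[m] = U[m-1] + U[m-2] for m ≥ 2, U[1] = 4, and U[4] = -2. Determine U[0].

-7

Let U[0] = y.
U[2] = 4 + y
U[3] = 8 + y
U[4] = 12 + 2y
So 12 + 2y = -2, giving y = -7.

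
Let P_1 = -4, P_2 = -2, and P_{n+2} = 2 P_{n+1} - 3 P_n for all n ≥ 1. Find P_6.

P_3 = 2·(-2) - 3·(-4) = 8
P_4 = 2·8 - 3·(-2) = 22
P_5 = 2·22 - 3·8 = 20
P_6 = 2·20 - 3·22 = -26

-26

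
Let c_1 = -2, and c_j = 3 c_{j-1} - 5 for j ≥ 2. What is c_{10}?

c_2 = 3(-2) - 5 = -11
c_3 = 3(-11) - 5 = -38
c_4 = 3(-38) - 5 = -119
c_5 = 3(-119) - 5 = -362
c_6 = 3(-362) - 5 = -1091
c_7 = 3(-1091) - 5 = -3278
c_8 = 3(-3278) - 5 = -9839
c_9 = 3(-9839) - 5 = -29522
c_{10} = 3(-29522) - 5 = -88571

-88571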